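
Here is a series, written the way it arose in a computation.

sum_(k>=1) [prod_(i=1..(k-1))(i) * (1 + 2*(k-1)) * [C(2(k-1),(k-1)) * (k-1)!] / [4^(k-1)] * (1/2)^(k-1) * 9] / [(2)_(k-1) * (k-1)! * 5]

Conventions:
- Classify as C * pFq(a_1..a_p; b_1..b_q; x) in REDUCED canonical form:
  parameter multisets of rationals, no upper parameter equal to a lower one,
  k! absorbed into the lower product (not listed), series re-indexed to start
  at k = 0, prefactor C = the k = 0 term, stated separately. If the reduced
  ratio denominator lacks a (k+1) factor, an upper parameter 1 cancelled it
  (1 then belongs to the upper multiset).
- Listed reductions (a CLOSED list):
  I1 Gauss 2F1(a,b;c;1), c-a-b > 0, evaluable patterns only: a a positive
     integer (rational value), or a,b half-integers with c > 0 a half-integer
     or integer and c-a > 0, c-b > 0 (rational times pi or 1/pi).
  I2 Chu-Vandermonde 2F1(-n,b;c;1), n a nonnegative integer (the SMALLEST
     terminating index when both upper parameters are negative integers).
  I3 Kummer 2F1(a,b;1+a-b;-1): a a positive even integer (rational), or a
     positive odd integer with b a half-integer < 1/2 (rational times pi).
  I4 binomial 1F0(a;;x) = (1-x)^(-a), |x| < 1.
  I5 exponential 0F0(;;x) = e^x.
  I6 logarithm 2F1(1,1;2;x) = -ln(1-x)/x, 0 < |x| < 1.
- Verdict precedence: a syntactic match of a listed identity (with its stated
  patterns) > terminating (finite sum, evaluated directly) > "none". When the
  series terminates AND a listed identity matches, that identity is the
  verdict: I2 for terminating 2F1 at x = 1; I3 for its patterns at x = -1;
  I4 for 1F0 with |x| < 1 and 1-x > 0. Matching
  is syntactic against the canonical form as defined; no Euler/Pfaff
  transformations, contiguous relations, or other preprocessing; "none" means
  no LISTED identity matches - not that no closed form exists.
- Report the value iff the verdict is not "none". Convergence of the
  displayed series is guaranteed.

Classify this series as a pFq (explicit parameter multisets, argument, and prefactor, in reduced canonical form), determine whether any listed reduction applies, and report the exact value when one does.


The tell: x = (1/2) and the (2k+1) factor (C = 9/5) shifts (1/2)_k to (3/2)_k.
Term ratio: r(k) = (1/2) * (k+1) (k+3/2) / [(k+2) (k+1)] - poly over poly, x = (1/2) from leading terms; C = 9/5 at k = 0.

Reduced: x = 1/2, 2F1, upper = {1, 3/2}, lower = {2}, C = 9/5. Verdict: none - this 2F1 at x = 1/2 matches no listed pattern, and upper {1, 3/2} holds no stopper.


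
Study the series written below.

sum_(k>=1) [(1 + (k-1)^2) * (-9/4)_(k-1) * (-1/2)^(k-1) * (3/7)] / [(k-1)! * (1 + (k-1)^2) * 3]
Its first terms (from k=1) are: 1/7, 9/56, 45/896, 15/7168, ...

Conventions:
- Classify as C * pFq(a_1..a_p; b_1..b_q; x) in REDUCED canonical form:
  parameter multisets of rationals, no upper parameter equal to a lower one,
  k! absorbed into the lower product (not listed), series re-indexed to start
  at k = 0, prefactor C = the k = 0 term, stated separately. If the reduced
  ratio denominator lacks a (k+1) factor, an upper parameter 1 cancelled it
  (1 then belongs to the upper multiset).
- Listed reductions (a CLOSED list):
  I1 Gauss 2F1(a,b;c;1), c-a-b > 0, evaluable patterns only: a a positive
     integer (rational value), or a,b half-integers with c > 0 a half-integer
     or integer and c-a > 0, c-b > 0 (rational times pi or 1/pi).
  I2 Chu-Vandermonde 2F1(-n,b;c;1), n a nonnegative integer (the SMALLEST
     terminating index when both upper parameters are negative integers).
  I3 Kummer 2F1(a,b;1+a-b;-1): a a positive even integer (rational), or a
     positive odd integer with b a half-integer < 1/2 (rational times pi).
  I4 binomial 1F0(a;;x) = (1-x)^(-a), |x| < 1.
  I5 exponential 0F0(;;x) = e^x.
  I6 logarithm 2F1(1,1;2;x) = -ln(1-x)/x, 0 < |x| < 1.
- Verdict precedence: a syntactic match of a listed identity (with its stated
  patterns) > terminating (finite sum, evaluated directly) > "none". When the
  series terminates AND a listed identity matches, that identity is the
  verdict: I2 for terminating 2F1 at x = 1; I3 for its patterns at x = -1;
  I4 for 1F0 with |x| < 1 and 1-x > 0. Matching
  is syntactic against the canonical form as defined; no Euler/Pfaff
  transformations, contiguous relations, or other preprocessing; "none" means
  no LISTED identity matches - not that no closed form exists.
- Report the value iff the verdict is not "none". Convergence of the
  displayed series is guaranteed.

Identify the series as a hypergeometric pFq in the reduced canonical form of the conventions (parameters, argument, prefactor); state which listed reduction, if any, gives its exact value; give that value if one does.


Reduced: x = -1/2, 1F0, upper = {-9/4}, lower = {-}, C = 1/7. Verdict at x = -1/2: the I4 binomial reduction matches (the 1F0 binomial series: exponent 9/4, x = -1/2). Value: (1/7) * (3/2)^(9/4).

Key observation: x = (-1/2) and the constant factors (C = 1/7, x = -1/2) combine into one prefactor.
Adjacent-term ratio: r(k) = (-1/2) * (k-9/4) / [(k+1)] - poly over poly, x = (-1/2) from leading terms; C = 1/7 at k = 0.


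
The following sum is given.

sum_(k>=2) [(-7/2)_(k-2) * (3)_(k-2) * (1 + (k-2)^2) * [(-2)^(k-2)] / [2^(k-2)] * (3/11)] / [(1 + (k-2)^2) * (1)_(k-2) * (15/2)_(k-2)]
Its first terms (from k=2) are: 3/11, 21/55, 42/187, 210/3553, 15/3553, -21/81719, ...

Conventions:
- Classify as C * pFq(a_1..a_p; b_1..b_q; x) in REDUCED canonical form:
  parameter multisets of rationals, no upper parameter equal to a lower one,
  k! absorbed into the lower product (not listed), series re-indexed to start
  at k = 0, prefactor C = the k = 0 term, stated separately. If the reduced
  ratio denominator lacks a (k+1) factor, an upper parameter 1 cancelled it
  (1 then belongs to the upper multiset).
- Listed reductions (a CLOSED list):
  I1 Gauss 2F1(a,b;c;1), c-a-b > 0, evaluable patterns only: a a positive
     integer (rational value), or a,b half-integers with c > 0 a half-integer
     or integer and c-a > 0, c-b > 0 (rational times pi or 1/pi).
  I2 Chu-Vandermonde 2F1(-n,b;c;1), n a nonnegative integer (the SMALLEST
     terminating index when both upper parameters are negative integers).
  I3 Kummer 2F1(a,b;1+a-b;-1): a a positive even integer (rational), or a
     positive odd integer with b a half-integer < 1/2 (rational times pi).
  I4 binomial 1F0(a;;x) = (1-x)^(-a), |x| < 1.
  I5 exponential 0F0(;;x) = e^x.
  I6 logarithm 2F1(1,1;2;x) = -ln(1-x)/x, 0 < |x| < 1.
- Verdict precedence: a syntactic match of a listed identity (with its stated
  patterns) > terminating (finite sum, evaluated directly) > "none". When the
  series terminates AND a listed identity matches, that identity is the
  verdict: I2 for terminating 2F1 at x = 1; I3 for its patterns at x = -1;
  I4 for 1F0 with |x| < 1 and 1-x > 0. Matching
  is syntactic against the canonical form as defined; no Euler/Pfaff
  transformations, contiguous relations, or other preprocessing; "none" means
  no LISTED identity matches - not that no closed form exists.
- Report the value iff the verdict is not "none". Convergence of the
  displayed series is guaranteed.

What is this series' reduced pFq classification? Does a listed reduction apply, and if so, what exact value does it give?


Classification (C = 3/11): 2F1 with upper {-7/2, 3}, lower {15/2}, argument x = -1. Verdict: the Kummer evaluation I3 matches (x = -1; c = 15/2 equals 1+a-b for upper {-7/2, 3}: listed pattern). Its exact value is (2457/8192) * pi.

Key step: with t_0 = 3/11, (1)_k (C = 3/11, x = -1) is k! itself.
Step ratio: r(k) = (-1) * (k-7/2) (k+3) / [(k+15/2) (k+1)] - poly over poly, x = (-1) from leading terms; C = 3/11 at k = 0.


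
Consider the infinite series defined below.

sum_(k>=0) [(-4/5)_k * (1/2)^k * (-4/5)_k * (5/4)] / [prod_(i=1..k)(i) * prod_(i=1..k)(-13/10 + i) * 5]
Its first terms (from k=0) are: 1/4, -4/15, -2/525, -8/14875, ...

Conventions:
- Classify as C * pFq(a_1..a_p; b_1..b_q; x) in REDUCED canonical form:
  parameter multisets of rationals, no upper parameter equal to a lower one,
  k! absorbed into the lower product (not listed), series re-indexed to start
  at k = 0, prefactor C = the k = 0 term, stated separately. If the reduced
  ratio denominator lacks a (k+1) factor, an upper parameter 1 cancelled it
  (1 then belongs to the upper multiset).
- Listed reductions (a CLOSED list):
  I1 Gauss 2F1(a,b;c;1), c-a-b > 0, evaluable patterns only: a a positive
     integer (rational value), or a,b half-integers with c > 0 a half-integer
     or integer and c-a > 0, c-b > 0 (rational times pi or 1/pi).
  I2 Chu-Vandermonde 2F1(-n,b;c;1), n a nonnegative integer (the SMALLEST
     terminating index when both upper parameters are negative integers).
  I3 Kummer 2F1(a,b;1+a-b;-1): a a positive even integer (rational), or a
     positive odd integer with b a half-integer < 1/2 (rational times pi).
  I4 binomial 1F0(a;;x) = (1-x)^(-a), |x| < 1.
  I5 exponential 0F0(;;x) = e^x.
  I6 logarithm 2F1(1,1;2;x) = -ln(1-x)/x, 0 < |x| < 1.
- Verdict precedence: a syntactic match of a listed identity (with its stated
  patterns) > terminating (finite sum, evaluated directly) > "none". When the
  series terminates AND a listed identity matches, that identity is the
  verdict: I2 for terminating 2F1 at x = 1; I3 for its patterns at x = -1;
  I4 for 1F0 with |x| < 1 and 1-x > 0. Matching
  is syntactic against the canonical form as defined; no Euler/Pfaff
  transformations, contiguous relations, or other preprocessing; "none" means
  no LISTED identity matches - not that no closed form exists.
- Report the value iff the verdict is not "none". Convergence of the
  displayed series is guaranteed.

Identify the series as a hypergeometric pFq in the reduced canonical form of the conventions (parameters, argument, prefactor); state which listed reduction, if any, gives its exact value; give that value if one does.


At argument 1/2: a 2F1 with upper {-4/5, -4/5}, lower {-3/10}, scaled by C = 1/4. Verdict: none. A 2F1 with upper {-4/5, -4/5} fits none of I1-I6 at x = 1/2; the sum runs forever.

The tell: with t_0 = 1/4, the constant factors (C = 1/4) combine into one prefactor.
Adjacent-term ratio: r(k) = (1/2) * (k-4/5) (k-4/5) / [(k-3/10) (k+1)] - rational in k, leading ratio (1/2); with t_0 = 1/4, classification follows.


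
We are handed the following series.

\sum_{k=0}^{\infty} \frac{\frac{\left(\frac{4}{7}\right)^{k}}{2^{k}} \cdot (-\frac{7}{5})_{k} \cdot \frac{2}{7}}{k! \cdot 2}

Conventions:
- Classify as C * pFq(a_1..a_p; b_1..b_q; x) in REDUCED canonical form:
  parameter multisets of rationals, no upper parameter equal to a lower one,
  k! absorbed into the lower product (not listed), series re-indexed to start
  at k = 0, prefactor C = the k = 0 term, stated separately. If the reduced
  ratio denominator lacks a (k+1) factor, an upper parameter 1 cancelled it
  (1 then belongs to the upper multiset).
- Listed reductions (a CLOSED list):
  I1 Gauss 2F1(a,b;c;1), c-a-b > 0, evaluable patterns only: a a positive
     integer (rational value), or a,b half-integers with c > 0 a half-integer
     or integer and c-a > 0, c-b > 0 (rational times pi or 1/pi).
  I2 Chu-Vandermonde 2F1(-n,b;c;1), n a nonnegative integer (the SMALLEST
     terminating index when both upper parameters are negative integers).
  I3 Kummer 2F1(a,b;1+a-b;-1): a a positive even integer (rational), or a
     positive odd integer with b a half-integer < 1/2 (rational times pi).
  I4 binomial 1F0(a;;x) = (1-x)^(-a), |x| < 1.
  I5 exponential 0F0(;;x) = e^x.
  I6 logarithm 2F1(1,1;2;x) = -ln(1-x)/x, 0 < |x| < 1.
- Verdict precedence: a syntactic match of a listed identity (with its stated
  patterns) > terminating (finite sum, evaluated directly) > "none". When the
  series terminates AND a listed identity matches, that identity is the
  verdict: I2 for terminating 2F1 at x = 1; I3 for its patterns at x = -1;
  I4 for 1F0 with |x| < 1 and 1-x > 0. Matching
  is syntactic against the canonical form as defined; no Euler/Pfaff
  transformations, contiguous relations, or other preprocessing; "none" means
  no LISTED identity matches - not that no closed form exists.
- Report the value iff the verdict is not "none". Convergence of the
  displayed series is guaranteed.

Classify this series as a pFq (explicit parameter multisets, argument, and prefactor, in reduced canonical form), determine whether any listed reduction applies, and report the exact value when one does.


Structural cue: from the first term \frac{1}{7}: the two k-th powers (prefactor 1/7) combine into one argument.
Ratio: r(k) = \frac{2}{7} * (k-\frac{7}{5}) / [(k+1)] - rational in k, leading ratio \frac{2}{7}; with t_0 = \frac{1}{7}, classification follows.

The series (x = \frac{2}{7}) is 1F0: upper {-\frac{7}{5}}, lower {-}, prefactor \frac{1}{7}. Verdict (x = \frac{2}{7}): the I4 binomial reduction applies (the 1F0 binomial series: exponent 7/5, x = \frac{2}{7}). Sum: \frac{1}{7} \cdot \left(\frac{5}{7}\right)^{\frac{7}{5}}.


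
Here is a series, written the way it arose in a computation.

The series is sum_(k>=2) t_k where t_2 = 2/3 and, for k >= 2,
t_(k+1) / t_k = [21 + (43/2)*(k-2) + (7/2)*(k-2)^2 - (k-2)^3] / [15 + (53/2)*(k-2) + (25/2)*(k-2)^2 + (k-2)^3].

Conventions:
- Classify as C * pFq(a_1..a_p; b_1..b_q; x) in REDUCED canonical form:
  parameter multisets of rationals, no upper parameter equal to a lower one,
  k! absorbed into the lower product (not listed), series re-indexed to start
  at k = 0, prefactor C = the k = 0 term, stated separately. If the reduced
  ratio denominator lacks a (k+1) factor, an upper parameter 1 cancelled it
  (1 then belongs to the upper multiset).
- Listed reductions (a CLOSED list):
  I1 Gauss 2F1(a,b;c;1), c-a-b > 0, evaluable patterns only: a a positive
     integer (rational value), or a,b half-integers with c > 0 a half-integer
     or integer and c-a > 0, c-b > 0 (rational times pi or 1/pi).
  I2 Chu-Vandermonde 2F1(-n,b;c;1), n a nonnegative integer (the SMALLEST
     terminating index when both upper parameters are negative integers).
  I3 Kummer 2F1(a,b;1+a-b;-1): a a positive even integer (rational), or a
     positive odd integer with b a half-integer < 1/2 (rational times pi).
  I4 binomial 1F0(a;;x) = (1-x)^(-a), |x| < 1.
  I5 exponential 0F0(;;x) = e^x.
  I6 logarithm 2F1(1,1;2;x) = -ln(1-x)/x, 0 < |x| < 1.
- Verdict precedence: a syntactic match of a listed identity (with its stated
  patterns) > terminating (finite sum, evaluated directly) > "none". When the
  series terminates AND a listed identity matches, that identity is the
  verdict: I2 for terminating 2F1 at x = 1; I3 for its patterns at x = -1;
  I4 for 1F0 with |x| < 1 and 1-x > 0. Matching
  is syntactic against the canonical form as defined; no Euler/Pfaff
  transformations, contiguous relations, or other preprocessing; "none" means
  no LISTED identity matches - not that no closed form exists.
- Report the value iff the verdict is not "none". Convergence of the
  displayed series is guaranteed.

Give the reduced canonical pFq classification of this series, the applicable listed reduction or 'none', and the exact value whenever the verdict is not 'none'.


Reduced: x = -1, 2F1, upper = {-7, 2}, lower = {10}, C = 2/3. Verdict: this is Kummer (I3) (x = -1; c = 10 equals 1+a-b for upper {-7, 2}: listed pattern). Hence: 3.

Key step: x = (-1) and cancel k + 3/2 from the displayed ratio first; then C = 2/3.
Step ratio: r(k) = (-1) * (k-7) (k+2) / [(k+10) (k+1)] - rational; roots negated = parameters, x = (-1), C = 2/3.


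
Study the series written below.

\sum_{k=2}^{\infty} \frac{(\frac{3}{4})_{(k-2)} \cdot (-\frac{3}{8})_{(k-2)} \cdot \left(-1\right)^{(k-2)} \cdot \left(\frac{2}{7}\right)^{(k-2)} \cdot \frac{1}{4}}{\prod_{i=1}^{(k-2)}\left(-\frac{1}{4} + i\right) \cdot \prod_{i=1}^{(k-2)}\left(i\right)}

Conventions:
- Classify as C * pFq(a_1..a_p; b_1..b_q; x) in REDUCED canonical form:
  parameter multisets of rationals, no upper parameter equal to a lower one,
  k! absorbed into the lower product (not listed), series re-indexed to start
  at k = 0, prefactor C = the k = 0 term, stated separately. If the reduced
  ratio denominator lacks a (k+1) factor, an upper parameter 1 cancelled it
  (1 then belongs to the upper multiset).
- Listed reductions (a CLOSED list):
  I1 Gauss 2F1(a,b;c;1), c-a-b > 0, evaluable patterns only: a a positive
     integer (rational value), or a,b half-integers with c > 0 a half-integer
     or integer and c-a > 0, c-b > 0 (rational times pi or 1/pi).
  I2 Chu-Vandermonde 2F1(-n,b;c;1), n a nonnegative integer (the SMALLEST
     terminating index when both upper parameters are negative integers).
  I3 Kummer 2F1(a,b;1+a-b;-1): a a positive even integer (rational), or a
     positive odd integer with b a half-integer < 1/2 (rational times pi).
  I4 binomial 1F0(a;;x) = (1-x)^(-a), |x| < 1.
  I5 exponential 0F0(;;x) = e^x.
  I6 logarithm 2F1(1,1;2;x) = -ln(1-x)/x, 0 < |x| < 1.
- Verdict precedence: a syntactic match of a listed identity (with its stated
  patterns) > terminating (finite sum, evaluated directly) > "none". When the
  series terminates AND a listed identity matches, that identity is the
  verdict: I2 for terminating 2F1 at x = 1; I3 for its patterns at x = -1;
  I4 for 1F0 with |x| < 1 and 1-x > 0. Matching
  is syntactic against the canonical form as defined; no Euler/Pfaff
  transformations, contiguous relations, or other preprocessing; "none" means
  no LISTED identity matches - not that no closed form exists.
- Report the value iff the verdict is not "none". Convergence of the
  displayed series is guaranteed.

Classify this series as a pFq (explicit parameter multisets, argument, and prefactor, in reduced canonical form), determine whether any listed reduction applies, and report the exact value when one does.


The series (x = -\frac{2}{7}) is 1F0: upper {-\frac{3}{8}}, lower {-}, prefactor \frac{1}{4}. Verdict: the I4 binomial reduction applies (the 1F0 binomial series: exponent 3/8, x = -\frac{2}{7}). Hence: \frac{1}{4} \cdot \left(\frac{9}{7}\right)^{\frac{3}{8}}.

The tell: t_0 = \frac{1}{4} here, and the product of the first k integers (prefactor 1/4) is k!.
Consecutive-term ratio: r(k) = -\frac{2}{7} * (k-\frac{3}{8}) / [(k+1)] - rational; roots negated = parameters, x = -\frac{2}{7}, C = \frac{1}{4}.


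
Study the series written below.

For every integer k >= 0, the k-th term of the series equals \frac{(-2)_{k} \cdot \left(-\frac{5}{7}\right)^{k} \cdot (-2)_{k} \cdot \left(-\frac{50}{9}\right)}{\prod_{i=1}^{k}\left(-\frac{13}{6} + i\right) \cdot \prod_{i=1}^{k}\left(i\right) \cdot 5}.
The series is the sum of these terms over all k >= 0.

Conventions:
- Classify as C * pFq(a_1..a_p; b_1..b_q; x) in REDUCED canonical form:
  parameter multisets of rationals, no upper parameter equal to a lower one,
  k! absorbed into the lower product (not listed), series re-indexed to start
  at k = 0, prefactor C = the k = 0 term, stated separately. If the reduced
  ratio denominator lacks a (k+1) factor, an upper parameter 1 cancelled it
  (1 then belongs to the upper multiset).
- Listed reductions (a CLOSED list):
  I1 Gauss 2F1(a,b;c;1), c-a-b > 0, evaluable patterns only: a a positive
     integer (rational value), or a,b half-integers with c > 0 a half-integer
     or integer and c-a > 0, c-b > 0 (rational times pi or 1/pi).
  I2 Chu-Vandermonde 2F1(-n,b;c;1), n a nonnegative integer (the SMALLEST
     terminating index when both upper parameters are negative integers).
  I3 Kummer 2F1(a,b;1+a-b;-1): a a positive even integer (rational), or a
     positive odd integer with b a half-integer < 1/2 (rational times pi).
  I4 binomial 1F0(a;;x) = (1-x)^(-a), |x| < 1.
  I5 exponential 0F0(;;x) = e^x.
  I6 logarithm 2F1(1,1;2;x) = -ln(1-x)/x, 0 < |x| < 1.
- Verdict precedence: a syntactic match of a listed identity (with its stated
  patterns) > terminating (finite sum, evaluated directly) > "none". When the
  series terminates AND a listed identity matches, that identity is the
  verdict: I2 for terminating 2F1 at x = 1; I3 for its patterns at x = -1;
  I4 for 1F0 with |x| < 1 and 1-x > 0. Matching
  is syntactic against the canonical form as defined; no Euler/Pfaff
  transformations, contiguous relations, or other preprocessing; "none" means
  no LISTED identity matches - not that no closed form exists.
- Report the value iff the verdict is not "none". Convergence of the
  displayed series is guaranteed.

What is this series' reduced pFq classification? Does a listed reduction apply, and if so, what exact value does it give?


Reduced: x = -\frac{5}{7}, 2F1, upper = {-2, -2}, lower = {-\frac{7}{6}}, C = -\frac{10}{9}. Verdict: terminating - upper parameter -2 makes this a finite sum (last index 2), evaluated exactly. Value: -\frac{29830}{3087}.

First insight: x = -\frac{5}{7} and the lower running product (prefactor -10/9) is a rising factorial.
Term ratio: r(k) = -\frac{5}{7} * (k-2) (k-2) / [(k-\frac{7}{6}) (k+1)] - rational in k, leading ratio -\frac{5}{7}; with t_0 = -\frac{10}{9}, classification follows.


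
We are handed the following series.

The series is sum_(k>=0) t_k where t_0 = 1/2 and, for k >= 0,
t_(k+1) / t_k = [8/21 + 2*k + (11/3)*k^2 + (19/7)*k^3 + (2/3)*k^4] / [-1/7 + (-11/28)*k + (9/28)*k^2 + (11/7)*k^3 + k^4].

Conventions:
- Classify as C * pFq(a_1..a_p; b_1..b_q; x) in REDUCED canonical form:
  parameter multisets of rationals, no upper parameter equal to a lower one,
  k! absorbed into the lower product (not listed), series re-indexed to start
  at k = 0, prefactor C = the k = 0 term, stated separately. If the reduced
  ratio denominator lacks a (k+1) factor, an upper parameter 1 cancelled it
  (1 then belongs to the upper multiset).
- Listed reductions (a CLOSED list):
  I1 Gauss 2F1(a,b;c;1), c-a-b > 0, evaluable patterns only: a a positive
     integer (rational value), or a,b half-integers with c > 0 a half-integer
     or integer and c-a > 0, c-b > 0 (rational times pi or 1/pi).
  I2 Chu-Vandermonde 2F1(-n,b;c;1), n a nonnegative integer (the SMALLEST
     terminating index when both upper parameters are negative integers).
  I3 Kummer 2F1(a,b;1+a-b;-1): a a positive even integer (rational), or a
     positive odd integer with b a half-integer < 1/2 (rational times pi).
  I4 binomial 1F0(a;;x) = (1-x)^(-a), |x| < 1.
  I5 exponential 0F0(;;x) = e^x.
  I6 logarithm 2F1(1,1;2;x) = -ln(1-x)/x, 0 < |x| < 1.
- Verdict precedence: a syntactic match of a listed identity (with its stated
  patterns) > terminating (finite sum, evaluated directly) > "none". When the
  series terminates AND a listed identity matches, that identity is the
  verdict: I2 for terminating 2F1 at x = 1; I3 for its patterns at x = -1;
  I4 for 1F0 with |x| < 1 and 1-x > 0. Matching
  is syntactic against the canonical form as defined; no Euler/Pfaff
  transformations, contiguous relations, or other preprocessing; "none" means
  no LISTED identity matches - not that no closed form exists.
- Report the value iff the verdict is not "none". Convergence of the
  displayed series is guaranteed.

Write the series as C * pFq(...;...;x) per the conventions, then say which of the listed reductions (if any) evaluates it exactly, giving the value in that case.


The series (x = 2/3) is 2F1: upper {1, 2}, lower {-1/2}, prefactor 1/2. Verdict: none. Every listed pattern misses the 2F1 form at 2/3, upper {1, 2}.

The tell: with t_0 = 1/2, the parameter 4/7 appears in both the upper and lower lists and cancels (alongside the other common factor).
Adjacent-term ratio: r(k) = (2/3) * (k+1) (k+2) / [(k-1/2) (k+1)] - rational; roots negated = parameters, x = (2/3), C = 1/2.


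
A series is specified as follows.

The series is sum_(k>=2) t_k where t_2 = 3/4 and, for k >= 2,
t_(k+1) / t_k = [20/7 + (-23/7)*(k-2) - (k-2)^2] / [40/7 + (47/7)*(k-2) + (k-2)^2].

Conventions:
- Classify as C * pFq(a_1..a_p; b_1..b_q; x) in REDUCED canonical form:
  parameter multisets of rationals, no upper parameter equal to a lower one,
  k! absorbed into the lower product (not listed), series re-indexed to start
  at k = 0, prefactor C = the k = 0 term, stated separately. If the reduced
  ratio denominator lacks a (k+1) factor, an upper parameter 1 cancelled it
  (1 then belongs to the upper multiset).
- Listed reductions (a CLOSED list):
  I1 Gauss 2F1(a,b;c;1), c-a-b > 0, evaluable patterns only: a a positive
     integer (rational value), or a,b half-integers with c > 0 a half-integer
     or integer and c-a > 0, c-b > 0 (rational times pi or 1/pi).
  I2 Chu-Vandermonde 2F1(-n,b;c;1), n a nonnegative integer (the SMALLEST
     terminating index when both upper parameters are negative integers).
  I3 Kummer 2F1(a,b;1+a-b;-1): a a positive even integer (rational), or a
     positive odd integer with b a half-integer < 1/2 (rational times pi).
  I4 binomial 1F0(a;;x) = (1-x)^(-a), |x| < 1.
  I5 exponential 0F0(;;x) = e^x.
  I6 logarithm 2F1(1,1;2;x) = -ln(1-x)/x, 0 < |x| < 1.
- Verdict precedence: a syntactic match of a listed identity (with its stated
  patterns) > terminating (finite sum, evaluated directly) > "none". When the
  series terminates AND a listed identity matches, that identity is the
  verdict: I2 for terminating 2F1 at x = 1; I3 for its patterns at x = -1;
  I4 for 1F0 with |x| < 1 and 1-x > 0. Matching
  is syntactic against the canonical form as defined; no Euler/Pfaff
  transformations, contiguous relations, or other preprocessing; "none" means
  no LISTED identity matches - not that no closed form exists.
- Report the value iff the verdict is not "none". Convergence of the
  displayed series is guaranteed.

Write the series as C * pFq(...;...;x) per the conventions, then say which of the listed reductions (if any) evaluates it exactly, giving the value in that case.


Canonical form: C = 3/4 times 2F1 with upper {-5/7, 4}, lower {40/7}, x = -1. Verdict (x = -1): Kummer (I3) applies (x = -1; c = 40/7 equals 1+a-b for upper {-5/7, 4}: listed pattern). Sum: 429/392.

Structural cue: t_0 = 3/4 here, and roots of the ratio polynomials (C = 3/4) are the negated parameters.
Ratio: r(k) = (-1) * (k-5/7) (k+4) / [(k+40/7) (k+1)] ; factor over Q: parameters, x = (-1), and C = 3/4.


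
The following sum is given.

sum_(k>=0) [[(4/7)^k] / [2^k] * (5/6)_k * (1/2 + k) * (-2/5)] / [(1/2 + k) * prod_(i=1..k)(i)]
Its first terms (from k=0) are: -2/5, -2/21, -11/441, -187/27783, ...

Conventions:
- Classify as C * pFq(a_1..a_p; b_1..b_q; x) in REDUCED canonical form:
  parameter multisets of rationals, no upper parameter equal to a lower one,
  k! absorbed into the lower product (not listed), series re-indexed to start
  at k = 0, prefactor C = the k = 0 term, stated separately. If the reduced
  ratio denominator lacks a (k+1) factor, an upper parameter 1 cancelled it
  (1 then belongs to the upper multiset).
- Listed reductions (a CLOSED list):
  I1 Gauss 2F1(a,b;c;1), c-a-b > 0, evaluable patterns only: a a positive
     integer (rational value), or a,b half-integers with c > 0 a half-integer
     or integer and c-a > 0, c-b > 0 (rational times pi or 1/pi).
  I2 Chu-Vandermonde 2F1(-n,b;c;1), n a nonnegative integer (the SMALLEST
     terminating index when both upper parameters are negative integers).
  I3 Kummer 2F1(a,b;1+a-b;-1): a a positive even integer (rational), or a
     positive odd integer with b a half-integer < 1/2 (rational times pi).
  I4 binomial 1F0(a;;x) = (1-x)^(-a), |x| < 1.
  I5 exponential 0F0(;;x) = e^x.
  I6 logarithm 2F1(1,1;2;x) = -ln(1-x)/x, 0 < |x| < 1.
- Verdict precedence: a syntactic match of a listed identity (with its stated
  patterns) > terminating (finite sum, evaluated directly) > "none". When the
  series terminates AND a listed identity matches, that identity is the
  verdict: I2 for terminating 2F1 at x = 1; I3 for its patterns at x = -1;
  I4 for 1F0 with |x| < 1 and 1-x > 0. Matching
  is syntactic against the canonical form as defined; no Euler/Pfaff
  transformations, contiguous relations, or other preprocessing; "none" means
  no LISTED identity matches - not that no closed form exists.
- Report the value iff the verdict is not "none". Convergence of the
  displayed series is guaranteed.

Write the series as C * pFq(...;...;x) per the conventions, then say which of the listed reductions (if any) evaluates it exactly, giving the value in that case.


The tell: x = (2/7) and the product of the first k integers (C = -2/5) is k!.
Consecutive-term ratio: r(k) = (2/7) * (k+5/6) / [(k+1)] - rational in k. x = (2/7); t_0 = -2/5; negate the roots.

Classification (C = -2/5): 1F0 with upper {5/6}, lower {-}, argument x = 2/7. Verdict: the binomial series (I4) matches (the 1F0 binomial series: exponent -5/6, x = 2/7). Value: (-2/5) * (5/7)^(-5/6).


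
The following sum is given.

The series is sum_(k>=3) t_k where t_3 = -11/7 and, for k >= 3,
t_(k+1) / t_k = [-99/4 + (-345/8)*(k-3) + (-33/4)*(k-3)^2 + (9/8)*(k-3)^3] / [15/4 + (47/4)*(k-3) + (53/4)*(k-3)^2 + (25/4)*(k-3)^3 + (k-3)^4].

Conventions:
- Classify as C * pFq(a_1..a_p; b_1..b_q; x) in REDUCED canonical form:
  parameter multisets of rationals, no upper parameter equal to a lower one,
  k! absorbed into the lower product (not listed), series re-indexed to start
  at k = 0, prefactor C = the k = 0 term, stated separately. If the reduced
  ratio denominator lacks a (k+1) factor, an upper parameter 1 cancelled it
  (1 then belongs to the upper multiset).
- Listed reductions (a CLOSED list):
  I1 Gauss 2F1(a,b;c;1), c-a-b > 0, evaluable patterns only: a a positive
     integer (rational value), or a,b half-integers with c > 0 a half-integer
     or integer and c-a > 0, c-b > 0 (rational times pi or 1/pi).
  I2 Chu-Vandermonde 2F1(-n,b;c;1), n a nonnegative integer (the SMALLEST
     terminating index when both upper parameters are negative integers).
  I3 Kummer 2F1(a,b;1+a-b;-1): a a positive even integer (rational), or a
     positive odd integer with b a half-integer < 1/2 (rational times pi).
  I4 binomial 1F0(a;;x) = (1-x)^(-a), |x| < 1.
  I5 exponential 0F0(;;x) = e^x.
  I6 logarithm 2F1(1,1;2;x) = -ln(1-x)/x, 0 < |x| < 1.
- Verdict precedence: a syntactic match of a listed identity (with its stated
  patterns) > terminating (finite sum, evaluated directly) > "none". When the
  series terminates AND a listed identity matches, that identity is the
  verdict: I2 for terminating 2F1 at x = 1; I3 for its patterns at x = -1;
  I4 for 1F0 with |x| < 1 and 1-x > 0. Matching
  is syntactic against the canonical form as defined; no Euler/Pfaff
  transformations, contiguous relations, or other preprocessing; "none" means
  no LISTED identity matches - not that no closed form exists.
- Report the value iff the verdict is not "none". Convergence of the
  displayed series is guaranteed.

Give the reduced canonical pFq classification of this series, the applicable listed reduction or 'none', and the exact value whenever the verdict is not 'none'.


Structural cue: from the first term -11/7: the expanded ratio factors over Q; C = -11/7, x = 9/8, roots give parameters.
Term ratio: r(k) = (9/8) * (k-11) (k+2/3) / [(k+1) (k+5/4) (k+1)] ; factor over Q: parameters, x = (9/8), and C = -11/7.

At argument 9/8: a 2F2 with upper {-11, 2/3}, lower {1, 5/4}, scaled by C = -11/7. Verdict: terminating - no listed pattern fits, but -11 in the upper list cuts the series at k = 11; direct evaluation. Value: -75089026851899/304896126080000.


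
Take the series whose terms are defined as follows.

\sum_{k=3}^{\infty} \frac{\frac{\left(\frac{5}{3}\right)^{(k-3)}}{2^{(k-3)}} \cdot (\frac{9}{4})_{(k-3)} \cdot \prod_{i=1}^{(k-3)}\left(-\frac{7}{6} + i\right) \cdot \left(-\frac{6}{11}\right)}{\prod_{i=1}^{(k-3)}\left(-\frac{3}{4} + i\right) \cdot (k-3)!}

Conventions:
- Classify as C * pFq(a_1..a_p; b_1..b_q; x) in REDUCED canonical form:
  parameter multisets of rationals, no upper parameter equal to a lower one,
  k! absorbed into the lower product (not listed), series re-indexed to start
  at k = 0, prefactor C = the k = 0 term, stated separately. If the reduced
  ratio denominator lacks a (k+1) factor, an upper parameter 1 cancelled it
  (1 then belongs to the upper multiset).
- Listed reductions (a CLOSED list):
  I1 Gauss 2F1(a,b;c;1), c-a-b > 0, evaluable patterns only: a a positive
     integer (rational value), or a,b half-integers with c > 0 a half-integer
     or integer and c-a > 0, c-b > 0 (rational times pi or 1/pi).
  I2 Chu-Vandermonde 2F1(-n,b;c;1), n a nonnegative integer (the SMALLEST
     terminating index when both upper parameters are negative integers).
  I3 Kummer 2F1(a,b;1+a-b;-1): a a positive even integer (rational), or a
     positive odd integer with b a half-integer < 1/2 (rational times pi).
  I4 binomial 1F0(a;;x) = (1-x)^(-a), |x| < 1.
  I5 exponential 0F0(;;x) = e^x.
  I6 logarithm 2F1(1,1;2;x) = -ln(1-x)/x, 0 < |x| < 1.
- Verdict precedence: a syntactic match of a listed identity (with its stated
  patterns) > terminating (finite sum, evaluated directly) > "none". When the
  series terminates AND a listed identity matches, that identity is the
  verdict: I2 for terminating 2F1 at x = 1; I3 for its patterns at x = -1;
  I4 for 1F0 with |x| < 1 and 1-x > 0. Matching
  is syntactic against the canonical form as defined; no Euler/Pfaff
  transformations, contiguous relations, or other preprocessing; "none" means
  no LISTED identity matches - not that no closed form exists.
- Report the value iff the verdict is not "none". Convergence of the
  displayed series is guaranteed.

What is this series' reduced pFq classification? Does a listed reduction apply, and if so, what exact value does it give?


This is -\frac{6}{11} * 2F1(-\frac{1}{6}, \frac{9}{4}; \frac{1}{4}; \frac{5}{6}) in reduced canonical form. Verdict: none. Every listed pattern misses the 2F1 form at \frac{5}{6}, upper {-\frac{1}{6}, \frac{9}{4}}.

The tell: t_0 = -\frac{6}{11} here, and the lower running product (C = -6/11, x = 5/6) is a rising factorial.
Ratio: r(k) = \frac{5}{6} * (k-\frac{1}{6}) (k+\frac{9}{4}) / [(k+\frac{1}{4}) (k+1)] - poly over poly, x = \frac{5}{6} from leading terms; C = -\frac{6}{11} at k = 0.


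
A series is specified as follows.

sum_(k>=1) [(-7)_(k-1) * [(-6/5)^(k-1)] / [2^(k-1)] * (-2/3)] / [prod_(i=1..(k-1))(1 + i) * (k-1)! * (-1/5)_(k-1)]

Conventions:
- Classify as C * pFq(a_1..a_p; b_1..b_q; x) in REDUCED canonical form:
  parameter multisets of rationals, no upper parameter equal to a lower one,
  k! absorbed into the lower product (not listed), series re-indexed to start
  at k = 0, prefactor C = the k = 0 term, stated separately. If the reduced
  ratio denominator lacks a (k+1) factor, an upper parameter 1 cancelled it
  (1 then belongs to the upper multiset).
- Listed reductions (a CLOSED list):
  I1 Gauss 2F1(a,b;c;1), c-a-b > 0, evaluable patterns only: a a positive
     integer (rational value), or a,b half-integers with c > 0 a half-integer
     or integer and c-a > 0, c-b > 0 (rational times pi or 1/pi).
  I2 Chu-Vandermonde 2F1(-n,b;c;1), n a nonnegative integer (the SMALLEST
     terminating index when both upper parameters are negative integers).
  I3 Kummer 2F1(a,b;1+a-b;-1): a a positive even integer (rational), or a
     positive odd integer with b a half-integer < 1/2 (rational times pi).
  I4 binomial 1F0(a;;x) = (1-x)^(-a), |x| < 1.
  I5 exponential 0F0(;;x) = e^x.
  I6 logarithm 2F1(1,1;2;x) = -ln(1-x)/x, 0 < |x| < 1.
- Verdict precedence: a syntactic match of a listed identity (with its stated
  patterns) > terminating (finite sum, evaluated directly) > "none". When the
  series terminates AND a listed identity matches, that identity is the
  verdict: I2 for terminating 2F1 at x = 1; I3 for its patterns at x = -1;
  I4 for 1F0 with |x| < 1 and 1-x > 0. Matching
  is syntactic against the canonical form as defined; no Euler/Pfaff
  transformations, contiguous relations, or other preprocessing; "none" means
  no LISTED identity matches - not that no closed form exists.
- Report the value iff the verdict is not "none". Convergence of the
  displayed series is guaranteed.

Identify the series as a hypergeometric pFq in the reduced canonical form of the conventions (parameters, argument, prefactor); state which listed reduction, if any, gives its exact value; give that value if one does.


Canonical form: C = -2/3 times 1F2 with upper {-7}, lower {-1/5, 2}, x = -3/5. Verdict: terminating - no listed pattern fits, but -7 in the upper list cuts the series at k = 7; direct evaluation. Its exact value is 6825621659/552939520.

Key step: x = (-3/5) and the two k-th powers (prefactor -2/3) combine into one argument.
Step ratio: r(k) = (-3/5) * (k-7) / [(k-1/5) (k+2) (k+1)] - rational in k, leading ratio (-3/5); with t_0 = -2/3, classification follows.


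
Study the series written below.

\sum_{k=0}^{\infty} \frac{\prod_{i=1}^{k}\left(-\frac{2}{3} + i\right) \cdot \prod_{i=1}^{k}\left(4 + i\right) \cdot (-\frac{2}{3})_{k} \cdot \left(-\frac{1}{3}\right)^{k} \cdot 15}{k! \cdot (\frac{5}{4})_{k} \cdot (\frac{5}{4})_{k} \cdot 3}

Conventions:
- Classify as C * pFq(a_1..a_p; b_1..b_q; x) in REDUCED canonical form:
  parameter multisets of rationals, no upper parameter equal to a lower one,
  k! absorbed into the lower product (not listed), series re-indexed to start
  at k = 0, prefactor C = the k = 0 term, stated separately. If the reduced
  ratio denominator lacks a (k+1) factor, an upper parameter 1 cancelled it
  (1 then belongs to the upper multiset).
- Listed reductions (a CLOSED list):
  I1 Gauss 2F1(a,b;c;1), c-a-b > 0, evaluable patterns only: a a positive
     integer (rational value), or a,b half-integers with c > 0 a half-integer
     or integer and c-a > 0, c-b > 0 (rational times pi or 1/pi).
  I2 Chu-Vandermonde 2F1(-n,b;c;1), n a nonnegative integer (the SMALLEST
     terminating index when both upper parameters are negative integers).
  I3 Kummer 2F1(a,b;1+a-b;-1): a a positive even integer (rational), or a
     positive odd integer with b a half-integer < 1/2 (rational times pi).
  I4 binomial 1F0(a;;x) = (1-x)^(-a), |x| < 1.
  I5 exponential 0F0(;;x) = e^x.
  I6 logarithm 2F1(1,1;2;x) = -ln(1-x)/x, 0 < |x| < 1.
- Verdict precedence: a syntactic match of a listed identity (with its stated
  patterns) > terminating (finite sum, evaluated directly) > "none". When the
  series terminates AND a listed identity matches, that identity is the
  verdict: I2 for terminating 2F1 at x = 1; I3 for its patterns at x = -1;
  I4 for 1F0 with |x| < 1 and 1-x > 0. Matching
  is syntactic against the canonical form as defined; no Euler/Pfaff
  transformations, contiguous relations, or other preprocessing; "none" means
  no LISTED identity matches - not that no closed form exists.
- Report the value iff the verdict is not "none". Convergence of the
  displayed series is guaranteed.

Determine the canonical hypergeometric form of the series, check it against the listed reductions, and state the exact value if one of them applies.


Canonical form: C = 5 times 3F2 with upper {-\frac{2}{3}, \frac{1}{3}, 5}, lower {\frac{5}{4}, \frac{5}{4}}, x = -\frac{1}{3}. Verdict: no listed reduction: x = -\frac{1}{3} and upper {-\frac{2}{3}, \frac{1}{3}, 5} fail every I1-I6 pattern.

First insight: t_0 = 5 here, and the constant factors (C = 5) combine into one prefactor.
Ratio: r(k) = -\frac{1}{3} * (k-\frac{2}{3}) (k+\frac{1}{3}) (k+5) / [(k+\frac{5}{4}) (k+\frac{5}{4}) (k+1)] - rational; roots negated = parameters, x = -\frac{1}{3}, C = 5.


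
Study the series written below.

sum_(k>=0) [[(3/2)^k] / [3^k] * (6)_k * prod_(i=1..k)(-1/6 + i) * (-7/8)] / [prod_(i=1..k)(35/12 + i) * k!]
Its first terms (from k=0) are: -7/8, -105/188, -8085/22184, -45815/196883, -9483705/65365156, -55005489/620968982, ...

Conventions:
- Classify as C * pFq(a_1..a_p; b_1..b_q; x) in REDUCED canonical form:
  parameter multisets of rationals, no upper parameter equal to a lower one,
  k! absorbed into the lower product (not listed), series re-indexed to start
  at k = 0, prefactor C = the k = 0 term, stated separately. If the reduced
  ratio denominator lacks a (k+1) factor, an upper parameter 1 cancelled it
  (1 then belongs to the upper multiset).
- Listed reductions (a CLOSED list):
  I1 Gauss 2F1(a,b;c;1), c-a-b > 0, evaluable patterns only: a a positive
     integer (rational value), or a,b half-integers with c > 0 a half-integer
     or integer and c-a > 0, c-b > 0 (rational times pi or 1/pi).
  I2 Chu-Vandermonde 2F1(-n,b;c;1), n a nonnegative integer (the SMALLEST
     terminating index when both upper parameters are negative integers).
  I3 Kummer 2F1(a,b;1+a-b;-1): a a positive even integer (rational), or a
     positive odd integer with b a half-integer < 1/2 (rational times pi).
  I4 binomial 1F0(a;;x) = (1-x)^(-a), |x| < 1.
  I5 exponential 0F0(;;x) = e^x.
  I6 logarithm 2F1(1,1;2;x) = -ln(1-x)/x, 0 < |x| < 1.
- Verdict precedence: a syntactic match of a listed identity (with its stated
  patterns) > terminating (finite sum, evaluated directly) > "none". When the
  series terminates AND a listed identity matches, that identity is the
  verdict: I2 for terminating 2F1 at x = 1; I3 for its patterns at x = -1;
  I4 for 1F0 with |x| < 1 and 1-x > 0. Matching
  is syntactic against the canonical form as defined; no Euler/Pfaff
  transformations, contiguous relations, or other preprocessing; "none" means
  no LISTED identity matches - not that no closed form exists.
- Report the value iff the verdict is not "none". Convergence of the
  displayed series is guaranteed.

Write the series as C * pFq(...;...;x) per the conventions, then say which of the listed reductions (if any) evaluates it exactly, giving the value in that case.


With C = -7/8: the canonical form is 2F1(5/6, 6; 47/12; 1/2). Verdict: none here - no I1-I6 shape fits x = 1/2 with lower {47/12}.

First insight: t_0 being -7/8, the two k-th powers (C = -7/8) combine into one argument.
Term ratio: r(k) = (1/2) * (k+5/6) (k+6) / [(k+47/12) (k+1)] - rational in k, leading ratio (1/2); with t_0 = -7/8, classification follows.
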